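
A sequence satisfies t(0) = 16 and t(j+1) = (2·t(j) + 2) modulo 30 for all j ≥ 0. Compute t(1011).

22

t(0) = 16, t(1) = 4, t(2) = 10, t(3) = 22, t(4) = 16.
The sequence repeats with period 4.
So t(1011) = t(0 + ((1011-0) mod 4)) = t(3) = 22.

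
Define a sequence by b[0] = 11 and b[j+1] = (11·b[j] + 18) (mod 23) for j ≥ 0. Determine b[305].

Computing terms: b[0] = 11; b[1] = 1; b[2] = 6; b[3] = 15; b[4] = 22; b[5] = 7; b[6] = 3; b[7] = 5; b[8] = 4; b[9] = 16; b[10] = 10; b[11] = 13; b[12] = 0; b[13] = 18; b[14] = 9; b[15] = 2; b[16] = 17; b[17] = 21; b[18] = 19; b[19] = 20; b[20] = 8; b[21] = 14; b[22] = 11.
Since b[22] = b[0] = 11, the sequence is periodic with period 22.
So b[305] = b[0 + ((305-0) mod 22)] = b[19] = 20.

20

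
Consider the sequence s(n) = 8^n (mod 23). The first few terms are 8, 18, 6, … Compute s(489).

16

Computing terms: s(1) = 8; s(2) = 18; s(3) = 6; s(4) = 2; s(5) = 16; s(6) = 13; s(7) = 12; s(8) = 4; s(9) = 9; s(10) = 3; s(11) = 1; s(12) = 8.
The sequence repeats with period 11.
(489 - 1) mod 11 = 4, so s(489) = s(5) = 16.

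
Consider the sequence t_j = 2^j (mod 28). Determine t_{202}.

16

We have t_0 = 1,  t_1 = 2,  t_2 = 4,  t_3 = 8,  t_4 = 16,  t_5 = 4.
Since t_5 = t_2 = 4, the sequence is eventually periodic: after a pre-period of length 2 it cycles with period 3.
For j ≥ 2, t_j depends only on (j - 2) mod 3. (202 - 2) mod 3 = 2, so t_{202} = t_4 = 16.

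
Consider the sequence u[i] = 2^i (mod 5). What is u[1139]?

Listing terms: u[1] = 2; u[2] = 4; u[3] = 3; u[4] = 1; u[5] = 2.
Since u[5] = u[1] = 2, the sequence is periodic with period 4.
(1139 - 1) mod 4 = 2, so u[1139] = u[3] = 3.

3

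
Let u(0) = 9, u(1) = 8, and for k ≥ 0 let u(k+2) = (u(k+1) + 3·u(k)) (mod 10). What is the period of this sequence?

24

u(0) = 9; u(1) = 8; u(2) = 5; u(3) = 9; u(4) = 4; u(5) = 1; u(6) = 3; u(7) = 6; u(8) = 5; u(9) = 3; u(10) = 8; u(11) = 7; u(12) = 1; u(13) = 2; u(14) = 5; u(15) = 1; u(16) = 6; u(17) = 9; u(18) = 7; u(19) = 4; u(20) = 5; u(21) = 7; u(22) = 2; u(23) = 3; u(24) = 9; u(25) = 8.
Since (u(24), u(25)) = (u(0), u(1)) = (9, 8) (two consecutive terms determine the rest), the sequence is periodic with period 24.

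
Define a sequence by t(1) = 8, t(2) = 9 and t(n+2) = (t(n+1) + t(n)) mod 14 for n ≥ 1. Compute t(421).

8

Listing terms: t(1) = 8, t(2) = 9, t(3) = 3, t(4) = 12, t(5) = 1, t(6) = 13, t(7) = 0, t(8) = 13, t(9) = 13, t(10) = 12, t(11) = 11, t(12) = 9, t(13) = 6, t(14) = 1, t(15) = 7, t(16) = 8, t(17) = 1, t(18) = 9, t(19) = 10, t(20) = 5, t(21) = 1, t(22) = 6, t(23) = 7, t(24) = 13, t(25) = 6, t(26) = 5, t(27) = 11, t(28) = 2, t(29) = 13, t(30) = 1, t(31) = 0, t(32) = 1, t(33) = 1, t(34) = 2, t(35) = 3, t(36) = 5, t(37) = 8, t(38) = 13, t(39) = 7, t(40) = 6, t(41) = 13, t(42) = 5, t(43) = 4, t(44) = 9, t(45) = 13, t(46) = 8, t(47) = 7, t(48) = 1, t(49) = 8, t(50) = 9.
Since (t(49), t(50)) = (t(1), t(2)) = (8, 9) (two consecutive terms determine the rest), the sequence is periodic with period 48.
So t(421) = t(1 + ((421-1) mod 48)) = t(37) = 8.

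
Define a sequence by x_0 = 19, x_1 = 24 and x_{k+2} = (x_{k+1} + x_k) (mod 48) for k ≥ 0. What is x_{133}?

x_0 = 19; x_1 = 24; x_2 = 43; x_3 = 19; x_4 = 14; x_5 = 33; x_6 = 47; x_7 = 32; x_8 = 31; x_9 = 15; x_{10} = 46; x_{11} = 13; x_{12} = 11; x_{13} = 24; x_{14} = 35; x_{15} = 11; x_{16} = 46; x_{17} = 9; x_{18} = 7; x_{19} = 16; x_{20} = 23; x_{21} = 39; x_{22} = 14; x_{23} = 5; x_{24} = 19; x_{25} = 24.
The sequence repeats with period 24.
(133 - 0) mod 24 = 13, so x_{133} = x_{13} = 24.

24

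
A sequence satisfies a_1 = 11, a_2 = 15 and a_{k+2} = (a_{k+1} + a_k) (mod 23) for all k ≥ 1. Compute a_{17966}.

Computing terms: a_1 = 11; a_2 = 15; a_3 = 3; a_4 = 18; a_5 = 21; a_6 = 16; a_7 = 14; a_8 = 7; a_9 = 21; a_{10} = 5; a_{11} = 3; a_{12} = 8; a_{13} = 11; a_{14} = 19; a_{15} = 7; a_{16} = 3; a_{17} = 10; a_{18} = 13; a_{19} = 0; a_{20} = 13; a_{21} = 13; a_{22} = 3; a_{23} = 16; a_{24} = 19; a_{25} = 12; a_{26} = 8; a_{27} = 20; a_{28} = 5; a_{29} = 2; a_{30} = 7; a_{31} = 9; a_{32} = 16; a_{33} = 2; a_{34} = 18; a_{35} = 20; a_{36} = 15; a_{37} = 12; a_{38} = 4; a_{39} = 16; a_{40} = 20; a_{41} = 13; a_{42} = 10; a_{43} = 0; a_{44} = 10; a_{45} = 10; a_{46} = 20; a_{47} = 7; a_{48} = 4; a_{49} = 11; a_{50} = 15.
Since (a_{49}, a_{50}) = (a_1, a_2) = (11, 15) (two consecutive terms determine the rest), the sequence is periodic with period 48.
So a_{17966} = a_{1 + ((17966-1) mod 48)} = a_{14} = 19.

19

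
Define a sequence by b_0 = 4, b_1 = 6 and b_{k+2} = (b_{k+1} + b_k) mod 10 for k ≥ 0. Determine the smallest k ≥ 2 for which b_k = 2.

Computing terms: b_0 = 4; b_1 = 6; b_2 = 0; b_3 = 6; b_4 = 6; b_5 = 2; b_6 = 8; b_7 = 0; b_8 = 8; b_9 = 8; b_{10} = 6; b_{11} = 4; b_{12} = 0; b_{13} = 4; b_{14} = 4; b_{15} = 8; b_{16} = 2; b_{17} = 0; b_{18} = 2; b_{19} = 2; b_{20} = 4; b_{21} = 6.
The sequence repeats with period 20.
The value 2 first appears (with k ≥ 2) at b_5.

5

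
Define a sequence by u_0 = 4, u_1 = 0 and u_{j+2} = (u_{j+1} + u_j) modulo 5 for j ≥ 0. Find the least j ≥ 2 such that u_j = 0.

6

Listing terms: u_0 = 4, u_1 = 0, u_2 = 4, u_3 = 4, u_4 = 3, u_5 = 2, u_6 = 0, u_7 = 2, u_8 = 2, u_9 = 4, u_{10} = 1, u_{11} = 0, u_{12} = 1, u_{13} = 1, u_{14} = 2, u_{15} = 3, u_{16} = 0, u_{17} = 3, u_{18} = 3, u_{19} = 1, u_{20} = 4, u_{21} = 0.
The sequence repeats with period 20.
The value 0 first appears (with j ≥ 2) at u_6.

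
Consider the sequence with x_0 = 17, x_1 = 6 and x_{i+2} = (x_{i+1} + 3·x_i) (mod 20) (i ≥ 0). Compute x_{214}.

Listing terms: x_0 = 17,  x_1 = 6,  x_2 = 17,  x_3 = 15,  x_4 = 6,  x_5 = 11,  x_6 = 9,  x_7 = 2,  x_8 = 9,  x_9 = 15,  x_{10} = 2,  x_{11} = 7,  x_{12} = 13,  x_{13} = 14,  x_{14} = 13,  x_{15} = 15,  x_{16} = 14,  x_{17} = 19,  x_{18} = 1,  x_{19} = 18,  x_{20} = 1,  x_{21} = 15,  x_{22} = 18,  x_{23} = 3,  x_{24} = 17,  x_{25} = 6.
The sequence repeats with period 24.
(214 - 0) mod 24 = 22, so x_{214} = x_{22} = 18.

18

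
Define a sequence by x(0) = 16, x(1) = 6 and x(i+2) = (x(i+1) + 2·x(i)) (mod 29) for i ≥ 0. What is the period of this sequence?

Listing terms: x(0) = 16, x(1) = 6, x(2) = 9, x(3) = 21, x(4) = 10, x(5) = 23, x(6) = 14, x(7) = 2, x(8) = 1, x(9) = 5, x(10) = 7, x(11) = 17, x(12) = 2, x(13) = 7, x(14) = 11, x(15) = 25, x(16) = 18, x(17) = 10, x(18) = 17, x(19) = 8, x(20) = 13, x(21) = 0, x(22) = 26, x(23) = 26, x(24) = 20, x(25) = 14, x(26) = 25, x(27) = 24, x(28) = 16, x(29) = 6.
Since (x(28), x(29)) = (x(0), x(1)) = (16, 6) (two consecutive terms determine the rest), the sequence is periodic with period 28.

28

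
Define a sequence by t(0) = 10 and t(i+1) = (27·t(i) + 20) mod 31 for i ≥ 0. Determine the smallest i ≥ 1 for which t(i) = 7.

2

Listing terms: t(0) = 10,  t(1) = 11,  t(2) = 7,  t(3) = 23,  t(4) = 21,  t(5) = 29,  t(6) = 28,  t(7) = 1,  t(8) = 16,  t(9) = 18,  t(10) = 10.
Since t(10) = t(0) = 10, the sequence is periodic with period 10.
The value 7 first appears (with i ≥ 1) at t(2).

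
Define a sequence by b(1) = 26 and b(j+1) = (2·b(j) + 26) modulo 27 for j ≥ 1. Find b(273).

20

Listing terms: b(1) = 26, b(2) = 24, b(3) = 20, b(4) = 12, b(5) = 23, b(6) = 18, b(7) = 8, b(8) = 15, b(9) = 2, b(10) = 3, b(11) = 5, b(12) = 9, b(13) = 17, b(14) = 6, b(15) = 11, b(16) = 21, b(17) = 14, b(18) = 0, b(19) = 26.
Since b(19) = b(1) = 26, the sequence is periodic with period 18.
So b(273) = b(1 + ((273-1) mod 18)) = b(3) = 20.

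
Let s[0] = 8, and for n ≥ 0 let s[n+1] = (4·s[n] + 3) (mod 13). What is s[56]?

Listing terms: s[0] = 8; s[1] = 9; s[2] = 0; s[3] = 3; s[4] = 2; s[5] = 11; s[6] = 8.
The sequence repeats with period 6.
So s[56] = s[0 + ((56-0) mod 6)] = s[2] = 0.

0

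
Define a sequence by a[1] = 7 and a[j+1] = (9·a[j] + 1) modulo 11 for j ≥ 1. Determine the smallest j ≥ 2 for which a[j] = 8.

5

We have a[1] = 7,  a[2] = 9,  a[3] = 5,  a[4] = 2,  a[5] = 8,  a[6] = 7.
Since a[6] = a[1] = 7, the sequence is periodic with period 5.
The value 8 first appears (with j ≥ 2) at a[5].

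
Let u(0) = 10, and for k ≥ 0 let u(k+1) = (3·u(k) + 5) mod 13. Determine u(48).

10

We have u(0) = 10,  u(1) = 9,  u(2) = 6,  u(3) = 10.
The sequence repeats with period 3.
(48 - 0) mod 3 = 0, so u(48) = u(0) = 10.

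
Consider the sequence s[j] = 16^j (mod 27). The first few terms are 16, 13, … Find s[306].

1

Listing terms: s[1] = 16, s[2] = 13, s[3] = 19, s[4] = 7, s[5] = 4, s[6] = 10, s[7] = 25, s[8] = 22, s[9] = 1, s[10] = 16.
The sequence repeats with period 9.
(306 - 1) mod 9 = 8, so s[306] = s[9] = 1.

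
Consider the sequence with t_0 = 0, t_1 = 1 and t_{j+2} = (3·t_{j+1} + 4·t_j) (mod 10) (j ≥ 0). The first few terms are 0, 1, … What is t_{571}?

We have t_0 = 0, t_1 = 1, t_2 = 3, t_3 = 3, t_4 = 1, t_5 = 5, t_6 = 9, t_7 = 7, t_8 = 7, t_9 = 9, t_{10} = 5, t_{11} = 1, t_{12} = 3.
Since (t_{11}, t_{12}) = (t_1, t_2) = (1, 3) (two consecutive terms determine the rest), the sequence is eventually periodic: after a pre-period of length 1 it cycles with period 10.
For j ≥ 1, t_j depends only on (j - 1) mod 10. (571 - 1) mod 10 = 0, so t_{571} = t_1 = 1.

1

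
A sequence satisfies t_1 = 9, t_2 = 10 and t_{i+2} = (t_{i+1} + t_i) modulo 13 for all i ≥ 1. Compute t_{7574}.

Computing terms: t_1 = 9, t_2 = 10, t_3 = 6, t_4 = 3, t_5 = 9, t_6 = 12, t_7 = 8, t_8 = 7, t_9 = 2, t_{10} = 9, t_{11} = 11, t_{12} = 7, t_{13} = 5, t_{14} = 12, t_{15} = 4, t_{16} = 3, t_{17} = 7, t_{18} = 10, t_{19} = 4, t_{20} = 1, t_{21} = 5, t_{22} = 6, t_{23} = 11, t_{24} = 4, t_{25} = 2, t_{26} = 6, t_{27} = 8, t_{28} = 1, t_{29} = 9, t_{30} = 10.
The sequence repeats with period 28.
So t_{7574} = t_{1 + ((7574-1) mod 28)} = t_{14} = 12.

12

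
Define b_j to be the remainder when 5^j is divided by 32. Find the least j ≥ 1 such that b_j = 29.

3

We have b_0 = 1; b_1 = 5; b_2 = 25; b_3 = 29; b_4 = 17; b_5 = 21; b_6 = 9; b_7 = 13; b_8 = 1.
Since b_8 = b_0 = 1, the sequence is periodic with period 8.
The value 29 first appears (with j ≥ 1) at b_3.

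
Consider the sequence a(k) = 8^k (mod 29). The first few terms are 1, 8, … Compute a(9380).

1

a(0) = 1,  a(1) = 8,  a(2) = 6,  a(3) = 19,  a(4) = 7,  a(5) = 27,  a(6) = 13,  a(7) = 17,  a(8) = 20,  a(9) = 15,  a(10) = 4,  a(11) = 3,  a(12) = 24,  a(13) = 18,  a(14) = 28,  a(15) = 21,  a(16) = 23,  a(17) = 10,  a(18) = 22,  a(19) = 2,  a(20) = 16,  a(21) = 12,  a(22) = 9,  a(23) = 14,  a(24) = 25,  a(25) = 26,  a(26) = 5,  a(27) = 11,  a(28) = 1.
Since a(28) = a(0) = 1, the sequence is periodic with period 28.
So a(9380) = a(0 + ((9380-0) mod 28)) = a(0) = 1.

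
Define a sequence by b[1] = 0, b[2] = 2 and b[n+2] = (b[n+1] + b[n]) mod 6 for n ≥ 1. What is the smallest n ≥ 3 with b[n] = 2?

Computing terms: b[1] = 0,  b[2] = 2,  b[3] = 2,  b[4] = 4,  b[5] = 0,  b[6] = 4,  b[7] = 4,  b[8] = 2,  b[9] = 0,  b[10] = 2.
The sequence repeats with period 8.
The value 2 first appears (with n ≥ 3) at b[3].

3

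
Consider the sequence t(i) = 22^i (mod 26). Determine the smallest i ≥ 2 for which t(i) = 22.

t(1) = 22,  t(2) = 16,  t(3) = 14,  t(4) = 22.
The sequence repeats with period 3.
The value 22 next appears (with i ≥ 2) at t(4).

4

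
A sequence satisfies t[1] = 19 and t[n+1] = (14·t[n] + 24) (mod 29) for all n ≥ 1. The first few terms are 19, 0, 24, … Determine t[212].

3

We have t[1] = 19, t[2] = 0, t[3] = 24, t[4] = 12, t[5] = 18, t[6] = 15, t[7] = 2, t[8] = 23, t[9] = 27, t[10] = 25, t[11] = 26, t[12] = 11, t[13] = 4, t[14] = 22, t[15] = 13, t[16] = 3, t[17] = 8, t[18] = 20, t[19] = 14, t[20] = 17, t[21] = 1, t[22] = 9, t[23] = 5, t[24] = 7, t[25] = 6, t[26] = 21, t[27] = 28, t[28] = 10, t[29] = 19.
The sequence repeats with period 28.
So t[212] = t[1 + ((212-1) mod 28)] = t[16] = 3.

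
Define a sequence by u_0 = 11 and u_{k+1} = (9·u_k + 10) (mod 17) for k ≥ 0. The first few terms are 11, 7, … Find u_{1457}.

u_0 = 11, u_1 = 7, u_2 = 5, u_3 = 4, u_4 = 12, u_5 = 16, u_6 = 1, u_7 = 2, u_8 = 11.
Since u_8 = u_0 = 11, the sequence is periodic with period 8.
So u_{1457} = u_{0 + ((1457-0) mod 8)} = u_1 = 7.

7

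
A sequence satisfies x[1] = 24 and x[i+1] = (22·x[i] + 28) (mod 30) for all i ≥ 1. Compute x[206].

Listing terms: x[1] = 24,  x[2] = 16,  x[3] = 20,  x[4] = 18,  x[5] = 4,  x[6] = 26,  x[7] = 0,  x[8] = 28,  x[9] = 14,  x[10] = 6,  x[11] = 10,  x[12] = 8,  x[13] = 24.
Since x[13] = x[1] = 24, the sequence is periodic with period 12.
(206 - 1) mod 12 = 1, so x[206] = x[2] = 16.

16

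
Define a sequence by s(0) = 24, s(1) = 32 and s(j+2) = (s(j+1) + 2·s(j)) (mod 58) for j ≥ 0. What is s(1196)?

Listing terms: s(0) = 24, s(1) = 32, s(2) = 22, s(3) = 28, s(4) = 14, s(5) = 12, s(6) = 40, s(7) = 6, s(8) = 28, s(9) = 40, s(10) = 38, s(11) = 2, s(12) = 20, s(13) = 24, s(14) = 6, s(15) = 54, s(16) = 8, s(17) = 0, s(18) = 16, s(19) = 16, s(20) = 48, s(21) = 22, s(22) = 2, s(23) = 46, s(24) = 50, s(25) = 26, s(26) = 10, s(27) = 4, s(28) = 24, s(29) = 32.
The sequence repeats with period 28.
(1196 - 0) mod 28 = 20, so s(1196) = s(20) = 48.

48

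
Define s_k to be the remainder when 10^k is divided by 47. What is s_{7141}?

22

We have s_1 = 10,  s_2 = 6,  s_3 = 13,  s_4 = 36,  s_5 = 31,  s_6 = 28,  s_7 = 45,  s_8 = 27,  s_9 = 35,  s_{10} = 21,  s_{11} = 22,  s_{12} = 32,  s_{13} = 38,  s_{14} = 4,  s_{15} = 40,  s_{16} = 24,  s_{17} = 5,  s_{18} = 3,  s_{19} = 30,  s_{20} = 18,  s_{21} = 39,  s_{22} = 14,  s_{23} = 46,  s_{24} = 37,  s_{25} = 41,  s_{26} = 34,  s_{27} = 11,  s_{28} = 16,  s_{29} = 19,  s_{30} = 2,  s_{31} = 20,  s_{32} = 12,  s_{33} = 26,  s_{34} = 25,  s_{35} = 15,  s_{36} = 9,  s_{37} = 43,  s_{38} = 7,  s_{39} = 23,  s_{40} = 42,  s_{41} = 44,  s_{42} = 17,  s_{43} = 29,  s_{44} = 8,  s_{45} = 33,  s_{46} = 1,  s_{47} = 10.
Since s_{47} = s_1 = 10, the sequence is periodic with period 46.
So s_{7141} = s_{1 + ((7141-1) mod 46)} = s_{11} = 22.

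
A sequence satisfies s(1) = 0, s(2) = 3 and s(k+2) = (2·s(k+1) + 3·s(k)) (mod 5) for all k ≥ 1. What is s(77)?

Listing terms: s(1) = 0; s(2) = 3; s(3) = 1; s(4) = 1; s(5) = 0; s(6) = 3.
Since (s(5), s(6)) = (s(1), s(2)) = (0, 3) (two consecutive terms determine the rest), the sequence is periodic with period 4.
So s(77) = s(1 + ((77-1) mod 4)) = s(1) = 0.

0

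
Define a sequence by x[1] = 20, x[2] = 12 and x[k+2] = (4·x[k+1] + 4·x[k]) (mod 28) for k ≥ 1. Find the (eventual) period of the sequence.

x[1] = 20, x[2] = 12, x[3] = 16, x[4] = 0, x[5] = 8, x[6] = 4, x[7] = 20, x[8] = 12.
The sequence repeats with period 6.

6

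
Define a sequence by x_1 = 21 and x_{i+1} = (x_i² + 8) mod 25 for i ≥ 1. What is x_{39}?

9

Listing terms: x_1 = 21,  x_2 = 24,  x_3 = 9,  x_4 = 14,  x_5 = 4,  x_6 = 24.
Since x_6 = x_2 = 24, the sequence is eventually periodic: after a pre-period of length 1 it cycles with period 4.
For i ≥ 2, x_i depends only on (i - 2) mod 4. (39 - 2) mod 4 = 1, so x_{39} = x_3 = 9.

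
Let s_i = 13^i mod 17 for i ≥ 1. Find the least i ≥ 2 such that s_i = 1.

4

Listing terms: s_1 = 13, s_2 = 16, s_3 = 4, s_4 = 1, s_5 = 13.
Since s_5 = s_1 = 13, the sequence is periodic with period 4.
The value 1 first appears (with i ≥ 2) at s_4.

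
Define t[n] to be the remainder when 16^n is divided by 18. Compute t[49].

16

Listing terms: t[0] = 1, t[1] = 16, t[2] = 4, t[3] = 10, t[4] = 16.
Since t[4] = t[1] = 16, the sequence is eventually periodic: after a pre-period of length 1 it cycles with period 3.
For n ≥ 1, t[n] depends only on (n - 1) mod 3. (49 - 1) mod 3 = 0, so t[49] = t[1] = 16.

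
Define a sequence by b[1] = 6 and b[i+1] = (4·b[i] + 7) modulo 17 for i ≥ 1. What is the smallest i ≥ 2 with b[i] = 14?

2

b[1] = 6, b[2] = 14, b[3] = 12, b[4] = 4, b[5] = 6.
The sequence repeats with period 4.
The value 14 first appears (with i ≥ 2) at b[2].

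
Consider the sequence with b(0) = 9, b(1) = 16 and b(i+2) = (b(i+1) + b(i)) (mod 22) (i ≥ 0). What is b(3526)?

8

Listing terms: b(0) = 9; b(1) = 16; b(2) = 3; b(3) = 19; b(4) = 0; b(5) = 19; b(6) = 19; b(7) = 16; b(8) = 13; b(9) = 7; b(10) = 20; b(11) = 5; b(12) = 3; b(13) = 8; b(14) = 11; b(15) = 19; b(16) = 8; b(17) = 5; b(18) = 13; b(19) = 18; b(20) = 9; b(21) = 5; b(22) = 14; b(23) = 19; b(24) = 11; b(25) = 8; b(26) = 19; b(27) = 5; b(28) = 2; b(29) = 7; b(30) = 9; b(31) = 16.
Since (b(30), b(31)) = (b(0), b(1)) = (9, 16) (two consecutive terms determine the rest), the sequence is periodic with period 30.
(3526 - 0) mod 30 = 16, so b(3526) = b(16) = 8.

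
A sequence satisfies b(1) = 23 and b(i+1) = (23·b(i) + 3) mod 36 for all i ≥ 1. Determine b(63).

b(1) = 23,  b(2) = 28,  b(3) = 35,  b(4) = 16,  b(5) = 11,  b(6) = 4,  b(7) = 23.
Since b(7) = b(1) = 23, the sequence is periodic with period 6.
(63 - 1) mod 6 = 2, so b(63) = b(3) = 35.

35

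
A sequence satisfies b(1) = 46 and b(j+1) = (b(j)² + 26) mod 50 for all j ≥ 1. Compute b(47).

Computing terms: b(1) = 46,  b(2) = 42,  b(3) = 40,  b(4) = 26,  b(5) = 2,  b(6) = 30,  b(7) = 26.
Since b(7) = b(4) = 26, the sequence is eventually periodic: after a pre-period of length 3 it cycles with period 3.
For j ≥ 4, b(j) depends only on (j - 4) mod 3. (47 - 4) mod 3 = 1, so b(47) = b(5) = 2.

2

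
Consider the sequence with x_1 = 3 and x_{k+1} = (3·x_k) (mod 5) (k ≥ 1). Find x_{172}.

1

x_1 = 3,  x_2 = 4,  x_3 = 2,  x_4 = 1,  x_5 = 3.
Since x_5 = x_1 = 3, the sequence is periodic with period 4.
(172 - 1) mod 4 = 3, so x_{172} = x_4 = 1.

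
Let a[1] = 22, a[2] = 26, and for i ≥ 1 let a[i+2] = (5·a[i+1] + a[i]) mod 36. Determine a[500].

30

a[1] = 22,  a[2] = 26,  a[3] = 8,  a[4] = 30,  a[5] = 14,  a[6] = 28,  a[7] = 10,  a[8] = 6,  a[9] = 4,  a[10] = 26,  a[11] = 26,  a[12] = 12,  a[13] = 14,  a[14] = 10,  a[15] = 28,  a[16] = 6,  a[17] = 22,  a[18] = 8,  a[19] = 26,  a[20] = 30,  a[21] = 32,  a[22] = 10,  a[23] = 10,  a[24] = 24,  a[25] = 22,  a[26] = 26.
The sequence repeats with period 24.
(500 - 1) mod 24 = 19, so a[500] = a[20] = 30.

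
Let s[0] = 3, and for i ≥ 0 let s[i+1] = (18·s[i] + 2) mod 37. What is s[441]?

16

Computing terms: s[0] = 3, s[1] = 19, s[2] = 11, s[3] = 15, s[4] = 13, s[5] = 14, s[6] = 32, s[7] = 23, s[8] = 9, s[9] = 16, s[10] = 31, s[11] = 5, s[12] = 18, s[13] = 30, s[14] = 24, s[15] = 27, s[16] = 7, s[17] = 17, s[18] = 12, s[19] = 33, s[20] = 4, s[21] = 0, s[22] = 2, s[23] = 1, s[24] = 20, s[25] = 29, s[26] = 6, s[27] = 36, s[28] = 21, s[29] = 10, s[30] = 34, s[31] = 22, s[32] = 28, s[33] = 25, s[34] = 8, s[35] = 35, s[36] = 3.
Since s[36] = s[0] = 3, the sequence is periodic with period 36.
So s[441] = s[0 + ((441-0) mod 36)] = s[9] = 16.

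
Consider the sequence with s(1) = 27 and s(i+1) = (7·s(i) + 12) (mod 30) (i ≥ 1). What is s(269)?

27

Listing terms: s(1) = 27,  s(2) = 21,  s(3) = 9,  s(4) = 15,  s(5) = 27.
Since s(5) = s(1) = 27, the sequence is periodic with period 4.
(269 - 1) mod 4 = 0, so s(269) = s(1) = 27.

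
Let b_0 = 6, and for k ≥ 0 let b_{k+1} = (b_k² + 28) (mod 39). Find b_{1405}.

b_0 = 6, b_1 = 25, b_2 = 29, b_3 = 11, b_4 = 32, b_5 = 38, b_6 = 29.
Since b_6 = b_2 = 29, the sequence is eventually periodic: after a pre-period of length 2 it cycles with period 4.
For k ≥ 2, b_k depends only on (k - 2) mod 4. (1405 - 2) mod 4 = 3, so b_{1405} = b_5 = 38.

38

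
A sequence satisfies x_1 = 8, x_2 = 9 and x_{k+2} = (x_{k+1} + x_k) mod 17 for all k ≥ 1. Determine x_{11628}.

x_1 = 8, x_2 = 9, x_3 = 0, x_4 = 9, x_5 = 9, x_6 = 1, x_7 = 10, x_8 = 11, x_9 = 4, x_{10} = 15, x_{11} = 2, x_{12} = 0, x_{13} = 2, x_{14} = 2, x_{15} = 4, x_{16} = 6, x_{17} = 10, x_{18} = 16, x_{19} = 9, x_{20} = 8, x_{21} = 0, x_{22} = 8, x_{23} = 8, x_{24} = 16, x_{25} = 7, x_{26} = 6, x_{27} = 13, x_{28} = 2, x_{29} = 15, x_{30} = 0, x_{31} = 15, x_{32} = 15, x_{33} = 13, x_{34} = 11, x_{35} = 7, x_{36} = 1, x_{37} = 8, x_{38} = 9.
Since (x_{37}, x_{38}) = (x_1, x_2) = (8, 9) (two consecutive terms determine the rest), the sequence is periodic with period 36.
(11628 - 1) mod 36 = 35, so x_{11628} = x_{36} = 1.

1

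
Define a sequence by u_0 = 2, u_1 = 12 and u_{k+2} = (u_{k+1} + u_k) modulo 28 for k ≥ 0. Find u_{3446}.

22

We have u_0 = 2,  u_1 = 12,  u_2 = 14,  u_3 = 26,  u_4 = 12,  u_5 = 10,  u_6 = 22,  u_7 = 4,  u_8 = 26,  u_9 = 2,  u_{10} = 0,  u_{11} = 2,  u_{12} = 2,  u_{13} = 4,  u_{14} = 6,  u_{15} = 10,  u_{16} = 16,  u_{17} = 26,  u_{18} = 14,  u_{19} = 12,  u_{20} = 26,  u_{21} = 10,  u_{22} = 8,  u_{23} = 18,  u_{24} = 26,  u_{25} = 16,  u_{26} = 14,  u_{27} = 2,  u_{28} = 16,  u_{29} = 18,  u_{30} = 6,  u_{31} = 24,  u_{32} = 2,  u_{33} = 26,  u_{34} = 0,  u_{35} = 26,  u_{36} = 26,  u_{37} = 24,  u_{38} = 22,  u_{39} = 18,  u_{40} = 12,  u_{41} = 2,  u_{42} = 14,  u_{43} = 16,  u_{44} = 2,  u_{45} = 18,  u_{46} = 20,  u_{47} = 10,  u_{48} = 2,  u_{49} = 12.
Since (u_{48}, u_{49}) = (u_0, u_1) = (2, 12) (two consecutive terms determine the rest), the sequence is periodic with period 48.
(3446 - 0) mod 48 = 38, so u_{3446} = u_{38} = 22.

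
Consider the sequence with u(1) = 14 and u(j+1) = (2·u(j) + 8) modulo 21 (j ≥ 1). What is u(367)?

14

Computing terms: u(1) = 14,  u(2) = 15,  u(3) = 17,  u(4) = 0,  u(5) = 8,  u(6) = 3,  u(7) = 14.
The sequence repeats with period 6.
(367 - 1) mod 6 = 0, so u(367) = u(1) = 14.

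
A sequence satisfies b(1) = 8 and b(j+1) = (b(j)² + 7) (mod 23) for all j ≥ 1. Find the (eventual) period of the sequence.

Listing terms: b(1) = 8,  b(2) = 2,  b(3) = 11,  b(4) = 13,  b(5) = 15,  b(6) = 2.
Since b(6) = b(2) = 2, the sequence is eventually periodic: after a pre-period of length 1 it cycles with period 4.

4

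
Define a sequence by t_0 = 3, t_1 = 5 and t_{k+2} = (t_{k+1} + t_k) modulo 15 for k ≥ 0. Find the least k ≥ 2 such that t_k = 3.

Computing terms: t_0 = 3; t_1 = 5; t_2 = 8; t_3 = 13; t_4 = 6; t_5 = 4; t_6 = 10; t_7 = 14; t_8 = 9; t_9 = 8; t_{10} = 2; t_{11} = 10; t_{12} = 12; t_{13} = 7; t_{14} = 4; t_{15} = 11; t_{16} = 0; t_{17} = 11; t_{18} = 11; t_{19} = 7; t_{20} = 3; t_{21} = 10; t_{22} = 13; t_{23} = 8; t_{24} = 6; t_{25} = 14; t_{26} = 5; t_{27} = 4; t_{28} = 9; t_{29} = 13; t_{30} = 7; t_{31} = 5; t_{32} = 12; t_{33} = 2; t_{34} = 14; t_{35} = 1; t_{36} = 0; t_{37} = 1; t_{38} = 1; t_{39} = 2; t_{40} = 3; t_{41} = 5.
The sequence repeats with period 40.
The value 3 first appears (with k ≥ 2) at t_{20}.

20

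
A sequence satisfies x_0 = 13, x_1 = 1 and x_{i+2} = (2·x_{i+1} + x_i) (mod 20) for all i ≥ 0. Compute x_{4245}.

9

Computing terms: x_0 = 13,  x_1 = 1,  x_2 = 15,  x_3 = 11,  x_4 = 17,  x_5 = 5,  x_6 = 7,  x_7 = 19,  x_8 = 5,  x_9 = 9,  x_{10} = 3,  x_{11} = 15,  x_{12} = 13,  x_{13} = 1.
The sequence repeats with period 12.
(4245 - 0) mod 12 = 9, so x_{4245} = x_9 = 9.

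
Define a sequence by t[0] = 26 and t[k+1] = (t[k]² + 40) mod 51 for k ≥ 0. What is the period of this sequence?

5

t[0] = 26, t[1] = 2, t[2] = 44, t[3] = 38, t[4] = 5, t[5] = 14, t[6] = 32, t[7] = 44.
Since t[7] = t[2] = 44, the sequence is eventually periodic: after a pre-period of length 2 it cycles with period 5.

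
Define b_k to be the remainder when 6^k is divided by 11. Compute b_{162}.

3

Computing terms: b_1 = 6; b_2 = 3; b_3 = 7; b_4 = 9; b_5 = 10; b_6 = 5; b_7 = 8; b_8 = 4; b_9 = 2; b_{10} = 1; b_{11} = 6.
Since b_{11} = b_1 = 6, the sequence is periodic with period 10.
So b_{162} = b_{1 + ((162-1) mod 10)} = b_2 = 3.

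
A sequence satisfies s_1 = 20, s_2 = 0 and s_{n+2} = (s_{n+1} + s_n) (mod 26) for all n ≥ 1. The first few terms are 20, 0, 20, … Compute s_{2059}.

Listing terms: s_1 = 20, s_2 = 0, s_3 = 20, s_4 = 20, s_5 = 14, s_6 = 8, s_7 = 22, s_8 = 4, s_9 = 0, s_{10} = 4, s_{11} = 4, s_{12} = 8, s_{13} = 12, s_{14} = 20, s_{15} = 6, s_{16} = 0, s_{17} = 6, s_{18} = 6, s_{19} = 12, s_{20} = 18, s_{21} = 4, s_{22} = 22, s_{23} = 0, s_{24} = 22, s_{25} = 22, s_{26} = 18, s_{27} = 14, s_{28} = 6, s_{29} = 20, s_{30} = 0.
Since (s_{29}, s_{30}) = (s_1, s_2) = (20, 0) (two consecutive terms determine the rest), the sequence is periodic with period 28.
So s_{2059} = s_{1 + ((2059-1) mod 28)} = s_{15} = 6.

6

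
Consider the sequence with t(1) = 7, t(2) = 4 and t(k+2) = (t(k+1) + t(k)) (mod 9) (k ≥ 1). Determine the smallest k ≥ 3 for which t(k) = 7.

Listing terms: t(1) = 7,  t(2) = 4,  t(3) = 2,  t(4) = 6,  t(5) = 8,  t(6) = 5,  t(7) = 4,  t(8) = 0,  t(9) = 4,  t(10) = 4,  t(11) = 8,  t(12) = 3,  t(13) = 2,  t(14) = 5,  t(15) = 7,  t(16) = 3,  t(17) = 1,  t(18) = 4,  t(19) = 5,  t(20) = 0,  t(21) = 5,  t(22) = 5,  t(23) = 1,  t(24) = 6,  t(25) = 7,  t(26) = 4.
The sequence repeats with period 24.
The value 7 first appears (with k ≥ 3) at t(15).

15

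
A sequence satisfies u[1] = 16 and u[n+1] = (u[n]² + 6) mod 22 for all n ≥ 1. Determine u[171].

Computing terms: u[1] = 16, u[2] = 20, u[3] = 10, u[4] = 18, u[5] = 0, u[6] = 6, u[7] = 20.
Since u[7] = u[2] = 20, the sequence is eventually periodic: after a pre-period of length 1 it cycles with period 5.
For n ≥ 2, u[n] depends only on (n - 2) mod 5. (171 - 2) mod 5 = 4, so u[171] = u[6] = 6.

6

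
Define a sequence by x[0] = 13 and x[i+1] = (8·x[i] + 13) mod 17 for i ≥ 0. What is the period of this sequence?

8

Listing terms: x[0] = 13,  x[1] = 15,  x[2] = 14,  x[3] = 6,  x[4] = 10,  x[5] = 8,  x[6] = 9,  x[7] = 0,  x[8] = 13.
Since x[8] = x[0] = 13, the sequence is periodic with period 8.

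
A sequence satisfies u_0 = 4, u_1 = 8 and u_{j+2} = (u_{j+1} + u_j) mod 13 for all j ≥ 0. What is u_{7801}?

u_0 = 4, u_1 = 8, u_2 = 12, u_3 = 7, u_4 = 6, u_5 = 0, u_6 = 6, u_7 = 6, u_8 = 12, u_9 = 5, u_{10} = 4, u_{11} = 9, u_{12} = 0, u_{13} = 9, u_{14} = 9, u_{15} = 5, u_{16} = 1, u_{17} = 6, u_{18} = 7, u_{19} = 0, u_{20} = 7, u_{21} = 7, u_{22} = 1, u_{23} = 8, u_{24} = 9, u_{25} = 4, u_{26} = 0, u_{27} = 4, u_{28} = 4, u_{29} = 8.
The sequence repeats with period 28.
So u_{7801} = u_{0 + ((7801-0) mod 28)} = u_{17} = 6.

6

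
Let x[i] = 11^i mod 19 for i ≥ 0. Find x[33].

1

We have x[0] = 1; x[1] = 11; x[2] = 7; x[3] = 1.
Since x[3] = x[0] = 1, the sequence is periodic with period 3.
So x[33] = x[0 + ((33-0) mod 3)] = x[0] = 1.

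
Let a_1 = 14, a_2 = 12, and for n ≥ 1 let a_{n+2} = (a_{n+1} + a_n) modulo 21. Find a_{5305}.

a_1 = 14,  a_2 = 12,  a_3 = 5,  a_4 = 17,  a_5 = 1,  a_6 = 18,  a_7 = 19,  a_8 = 16,  a_9 = 14,  a_{10} = 9,  a_{11} = 2,  a_{12} = 11,  a_{13} = 13,  a_{14} = 3,  a_{15} = 16,  a_{16} = 19,  a_{17} = 14,  a_{18} = 12.
The sequence repeats with period 16.
(5305 - 1) mod 16 = 8, so a_{5305} = a_9 = 14.

14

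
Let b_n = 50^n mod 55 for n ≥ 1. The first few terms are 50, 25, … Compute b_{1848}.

b_1 = 50,  b_2 = 25,  b_3 = 40,  b_4 = 20,  b_5 = 10,  b_6 = 5,  b_7 = 30,  b_8 = 15,  b_9 = 35,  b_{10} = 45,  b_{11} = 50.
The sequence repeats with period 10.
So b_{1848} = b_{1 + ((1848-1) mod 10)} = b_8 = 15.

15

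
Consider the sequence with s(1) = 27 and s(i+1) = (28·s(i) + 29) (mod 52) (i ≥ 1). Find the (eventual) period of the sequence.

Computing terms: s(1) = 27; s(2) = 5; s(3) = 13; s(4) = 29; s(5) = 9; s(6) = 21; s(7) = 45; s(8) = 41; s(9) = 33; s(10) = 17; s(11) = 37; s(12) = 25; s(13) = 1; s(14) = 5.
Since s(14) = s(2) = 5, the sequence is eventually periodic: after a pre-period of length 1 it cycles with period 12.

12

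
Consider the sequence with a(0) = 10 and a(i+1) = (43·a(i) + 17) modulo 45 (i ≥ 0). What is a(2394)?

28

We have a(0) = 10; a(1) = 42; a(2) = 23; a(3) = 16; a(4) = 30; a(5) = 2; a(6) = 13; a(7) = 36; a(8) = 35; a(9) = 37; a(10) = 33; a(11) = 41; a(12) = 25; a(13) = 12; a(14) = 38; a(15) = 31; a(16) = 0; a(17) = 17; a(18) = 28; a(19) = 6; a(20) = 5; a(21) = 7; a(22) = 3; a(23) = 11; a(24) = 40; a(25) = 27; a(26) = 8; a(27) = 1; a(28) = 15; a(29) = 32; a(30) = 43; a(31) = 21; a(32) = 20; a(33) = 22; a(34) = 18; a(35) = 26; a(36) = 10.
Since a(36) = a(0) = 10, the sequence is periodic with period 36.
(2394 - 0) mod 36 = 18, so a(2394) = a(18) = 28.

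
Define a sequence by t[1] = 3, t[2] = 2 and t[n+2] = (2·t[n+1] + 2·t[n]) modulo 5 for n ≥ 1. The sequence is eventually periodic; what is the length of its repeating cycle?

Listing terms: t[1] = 3, t[2] = 2, t[3] = 0, t[4] = 4, t[5] = 3, t[6] = 4, t[7] = 4, t[8] = 1, t[9] = 0, t[10] = 2, t[11] = 4, t[12] = 2, t[13] = 2, t[14] = 3, t[15] = 0, t[16] = 1, t[17] = 2, t[18] = 1, t[19] = 1, t[20] = 4, t[21] = 0, t[22] = 3, t[23] = 1, t[24] = 3, t[25] = 3, t[26] = 2.
The sequence repeats with period 24.

24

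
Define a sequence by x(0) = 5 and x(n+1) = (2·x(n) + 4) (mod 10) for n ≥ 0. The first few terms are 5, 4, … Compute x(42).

2

Computing terms: x(0) = 5; x(1) = 4; x(2) = 2; x(3) = 8; x(4) = 0; x(5) = 4.
Since x(5) = x(1) = 4, the sequence is eventually periodic: after a pre-period of length 1 it cycles with period 4.
For n ≥ 1, x(n) depends only on (n - 1) mod 4. (42 - 1) mod 4 = 1, so x(42) = x(2) = 2.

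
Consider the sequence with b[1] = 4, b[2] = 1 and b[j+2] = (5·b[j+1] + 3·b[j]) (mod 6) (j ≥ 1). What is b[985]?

Computing terms: b[1] = 4; b[2] = 1; b[3] = 5; b[4] = 4; b[5] = 5; b[6] = 1; b[7] = 2; b[8] = 1; b[9] = 5.
Since (b[8], b[9]) = (b[2], b[3]) = (1, 5) (two consecutive terms determine the rest), the sequence is eventually periodic: after a pre-period of length 1 it cycles with period 6.
For j ≥ 2, b[j] depends only on (j - 2) mod 6. (985 - 2) mod 6 = 5, so b[985] = b[7] = 2.

2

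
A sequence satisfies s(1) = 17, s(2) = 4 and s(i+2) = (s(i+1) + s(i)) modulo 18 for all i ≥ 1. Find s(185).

s(1) = 17; s(2) = 4; s(3) = 3; s(4) = 7; s(5) = 10; s(6) = 17; s(7) = 9; s(8) = 8; s(9) = 17; s(10) = 7; s(11) = 6; s(12) = 13; s(13) = 1; s(14) = 14; s(15) = 15; s(16) = 11; s(17) = 8; s(18) = 1; s(19) = 9; s(20) = 10; s(21) = 1; s(22) = 11; s(23) = 12; s(24) = 5; s(25) = 17; s(26) = 4.
Since (s(25), s(26)) = (s(1), s(2)) = (17, 4) (two consecutive terms determine the rest), the sequence is periodic with period 24.
So s(185) = s(1 + ((185-1) mod 24)) = s(17) = 8.

8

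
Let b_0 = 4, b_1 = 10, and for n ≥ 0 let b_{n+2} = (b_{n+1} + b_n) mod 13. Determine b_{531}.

6

We have b_0 = 4,  b_1 = 10,  b_2 = 1,  b_3 = 11,  b_4 = 12,  b_5 = 10,  b_6 = 9,  b_7 = 6,  b_8 = 2,  b_9 = 8,  b_{10} = 10,  b_{11} = 5,  b_{12} = 2,  b_{13} = 7,  b_{14} = 9,  b_{15} = 3,  b_{16} = 12,  b_{17} = 2,  b_{18} = 1,  b_{19} = 3,  b_{20} = 4,  b_{21} = 7,  b_{22} = 11,  b_{23} = 5,  b_{24} = 3,  b_{25} = 8,  b_{26} = 11,  b_{27} = 6,  b_{28} = 4,  b_{29} = 10.
The sequence repeats with period 28.
So b_{531} = b_{0 + ((531-0) mod 28)} = b_{27} = 6.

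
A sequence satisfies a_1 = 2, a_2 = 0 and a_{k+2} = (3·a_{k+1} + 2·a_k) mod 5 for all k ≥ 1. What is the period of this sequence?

Computing terms: a_1 = 2; a_2 = 0; a_3 = 4; a_4 = 2; a_5 = 4; a_6 = 1; a_7 = 1; a_8 = 0; a_9 = 2; a_{10} = 1; a_{11} = 2; a_{12} = 3; a_{13} = 3; a_{14} = 0; a_{15} = 1; a_{16} = 3; a_{17} = 1; a_{18} = 4; a_{19} = 4; a_{20} = 0; a_{21} = 3; a_{22} = 4; a_{23} = 3; a_{24} = 2; a_{25} = 2; a_{26} = 0.
Since (a_{25}, a_{26}) = (a_1, a_2) = (2, 0) (two consecutive terms determine the rest), the sequence is periodic with period 24.

24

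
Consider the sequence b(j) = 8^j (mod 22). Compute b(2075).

10

Computing terms: b(0) = 1, b(1) = 8, b(2) = 20, b(3) = 6, b(4) = 4, b(5) = 10, b(6) = 14, b(7) = 2, b(8) = 16, b(9) = 18, b(10) = 12, b(11) = 8.
Since b(11) = b(1) = 8, the sequence is eventually periodic: after a pre-period of length 1 it cycles with period 10.
For j ≥ 1, b(j) depends only on (j - 1) mod 10. (2075 - 1) mod 10 = 4, so b(2075) = b(5) = 10.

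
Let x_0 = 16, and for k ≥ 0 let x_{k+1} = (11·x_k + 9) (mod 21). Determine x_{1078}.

10

x_0 = 16; x_1 = 17; x_2 = 7; x_3 = 2; x_4 = 10; x_5 = 14; x_6 = 16.
The sequence repeats with period 6.
(1078 - 0) mod 6 = 4, so x_{1078} = x_4 = 10.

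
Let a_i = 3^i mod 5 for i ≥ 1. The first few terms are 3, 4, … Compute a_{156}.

1

Listing terms: a_1 = 3, a_2 = 4, a_3 = 2, a_4 = 1, a_5 = 3.
The sequence repeats with period 4.
(156 - 1) mod 4 = 3, so a_{156} = a_4 = 1.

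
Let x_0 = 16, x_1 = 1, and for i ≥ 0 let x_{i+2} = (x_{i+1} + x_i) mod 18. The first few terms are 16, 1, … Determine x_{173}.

x_0 = 16, x_1 = 1, x_2 = 17, x_3 = 0, x_4 = 17, x_5 = 17, x_6 = 16, x_7 = 15, x_8 = 13, x_9 = 10, x_{10} = 5, x_{11} = 15, x_{12} = 2, x_{13} = 17, x_{14} = 1, x_{15} = 0, x_{16} = 1, x_{17} = 1, x_{18} = 2, x_{19} = 3, x_{20} = 5, x_{21} = 8, x_{22} = 13, x_{23} = 3, x_{24} = 16, x_{25} = 1.
Since (x_{24}, x_{25}) = (x_0, x_1) = (16, 1) (two consecutive terms determine the rest), the sequence is periodic with period 24.
(173 - 0) mod 24 = 5, so x_{173} = x_5 = 17.

17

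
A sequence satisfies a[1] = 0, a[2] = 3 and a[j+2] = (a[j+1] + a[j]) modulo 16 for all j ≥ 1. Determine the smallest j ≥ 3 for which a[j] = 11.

Computing terms: a[1] = 0; a[2] = 3; a[3] = 3; a[4] = 6; a[5] = 9; a[6] = 15; a[7] = 8; a[8] = 7; a[9] = 15; a[10] = 6; a[11] = 5; a[12] = 11; a[13] = 0; a[14] = 11; a[15] = 11; a[16] = 6; a[17] = 1; a[18] = 7; a[19] = 8; a[20] = 15; a[21] = 7; a[22] = 6; a[23] = 13; a[24] = 3; a[25] = 0; a[26] = 3.
The sequence repeats with period 24.
The value 11 first appears (with j ≥ 3) at a[12].

12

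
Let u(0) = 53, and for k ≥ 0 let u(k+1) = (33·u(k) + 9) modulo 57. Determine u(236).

Computing terms: u(0) = 53, u(1) = 48, u(2) = 54, u(3) = 24, u(4) = 3, u(5) = 51, u(6) = 39, u(7) = 42, u(8) = 27, u(9) = 45, u(10) = 12, u(11) = 6, u(12) = 36, u(13) = 0, u(14) = 9, u(15) = 21, u(16) = 18, u(17) = 33, u(18) = 15, u(19) = 48.
Since u(19) = u(1) = 48, the sequence is eventually periodic: after a pre-period of length 1 it cycles with period 18.
For k ≥ 1, u(k) depends only on (k - 1) mod 18. (236 - 1) mod 18 = 1, so u(236) = u(2) = 54.

54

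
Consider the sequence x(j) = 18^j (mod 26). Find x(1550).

12

Computing terms: x(0) = 1, x(1) = 18, x(2) = 12, x(3) = 8, x(4) = 14, x(5) = 18.
Since x(5) = x(1) = 18, the sequence is eventually periodic: after a pre-period of length 1 it cycles with period 4.
For j ≥ 1, x(j) depends only on (j - 1) mod 4. (1550 - 1) mod 4 = 1, so x(1550) = x(2) = 12.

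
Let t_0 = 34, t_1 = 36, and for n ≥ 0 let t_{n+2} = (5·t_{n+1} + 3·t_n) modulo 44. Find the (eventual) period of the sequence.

30

Listing terms: t_0 = 34, t_1 = 36, t_2 = 18, t_3 = 22, t_4 = 32, t_5 = 6, t_6 = 38, t_7 = 32, t_8 = 10, t_9 = 14, t_{10} = 12, t_{11} = 14, t_{12} = 18, t_{13} = 0, t_{14} = 10, t_{15} = 6, t_{16} = 16, t_{17} = 10, t_{18} = 10, t_{19} = 36, t_{20} = 34, t_{21} = 14, t_{22} = 40, t_{23} = 22, t_{24} = 10, t_{25} = 28, t_{26} = 38, t_{27} = 10, t_{28} = 32, t_{29} = 14, t_{30} = 34, t_{31} = 36.
The sequence repeats with period 30.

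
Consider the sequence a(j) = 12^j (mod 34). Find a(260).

a(0) = 1,  a(1) = 12,  a(2) = 8,  a(3) = 28,  a(4) = 30,  a(5) = 20,  a(6) = 2,  a(7) = 24,  a(8) = 16,  a(9) = 22,  a(10) = 26,  a(11) = 6,  a(12) = 4,  a(13) = 14,  a(14) = 32,  a(15) = 10,  a(16) = 18,  a(17) = 12.
Since a(17) = a(1) = 12, the sequence is eventually periodic: after a pre-period of length 1 it cycles with period 16.
For j ≥ 1, a(j) depends only on (j - 1) mod 16. (260 - 1) mod 16 = 3, so a(260) = a(4) = 30.

30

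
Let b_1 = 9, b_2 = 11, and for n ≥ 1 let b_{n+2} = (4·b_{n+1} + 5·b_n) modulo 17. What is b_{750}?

Listing terms: b_1 = 9,  b_2 = 11,  b_3 = 4,  b_4 = 3,  b_5 = 15,  b_6 = 7,  b_7 = 1,  b_8 = 5,  b_9 = 8,  b_{10} = 6,  b_{11} = 13,  b_{12} = 14,  b_{13} = 2,  b_{14} = 10,  b_{15} = 16,  b_{16} = 12,  b_{17} = 9,  b_{18} = 11.
The sequence repeats with period 16.
(750 - 1) mod 16 = 13, so b_{750} = b_{14} = 10.

10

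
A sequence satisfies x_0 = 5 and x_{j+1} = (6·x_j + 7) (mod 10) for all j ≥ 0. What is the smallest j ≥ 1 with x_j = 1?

3

Listing terms: x_0 = 5; x_1 = 7; x_2 = 9; x_3 = 1; x_4 = 3; x_5 = 5.
Since x_5 = x_0 = 5, the sequence is periodic with period 5.
The value 1 first appears (with j ≥ 1) at x_3.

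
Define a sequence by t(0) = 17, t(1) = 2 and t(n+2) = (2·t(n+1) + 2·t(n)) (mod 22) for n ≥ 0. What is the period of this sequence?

t(0) = 17,  t(1) = 2,  t(2) = 16,  t(3) = 14,  t(4) = 16,  t(5) = 16,  t(6) = 20,  t(7) = 6,  t(8) = 8,  t(9) = 6,  t(10) = 6,  t(11) = 2,  t(12) = 16.
Since (t(11), t(12)) = (t(1), t(2)) = (2, 16) (two consecutive terms determine the rest), the sequence is eventually periodic: after a pre-period of length 1 it cycles with period 10.

10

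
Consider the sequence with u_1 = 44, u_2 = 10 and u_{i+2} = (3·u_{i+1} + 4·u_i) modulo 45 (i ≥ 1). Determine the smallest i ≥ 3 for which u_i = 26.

We have u_1 = 44, u_2 = 10, u_3 = 26, u_4 = 28, u_5 = 8, u_6 = 1, u_7 = 35, u_8 = 19, u_9 = 17, u_{10} = 37, u_{11} = 44, u_{12} = 10.
Since (u_{11}, u_{12}) = (u_1, u_2) = (44, 10) (two consecutive terms determine the rest), the sequence is periodic with period 10.
The value 26 first appears (with i ≥ 3) at u_3.

3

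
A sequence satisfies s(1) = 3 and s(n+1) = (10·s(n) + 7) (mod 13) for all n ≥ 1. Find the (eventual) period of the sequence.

We have s(1) = 3; s(2) = 11; s(3) = 0; s(4) = 7; s(5) = 12; s(6) = 10; s(7) = 3.
The sequence repeats with period 6.

6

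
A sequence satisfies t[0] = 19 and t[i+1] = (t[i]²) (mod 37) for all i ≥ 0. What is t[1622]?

7

Listing terms: t[0] = 19; t[1] = 28; t[2] = 7; t[3] = 12; t[4] = 33; t[5] = 16; t[6] = 34; t[7] = 9; t[8] = 7.
Since t[8] = t[2] = 7, the sequence is eventually periodic: after a pre-period of length 2 it cycles with period 6.
For i ≥ 2, t[i] depends only on (i - 2) mod 6. (1622 - 2) mod 6 = 0, so t[1622] = t[2] = 7.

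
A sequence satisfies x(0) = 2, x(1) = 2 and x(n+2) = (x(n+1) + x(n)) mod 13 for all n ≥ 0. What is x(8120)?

Computing terms: x(0) = 2,  x(1) = 2,  x(2) = 4,  x(3) = 6,  x(4) = 10,  x(5) = 3,  x(6) = 0,  x(7) = 3,  x(8) = 3,  x(9) = 6,  x(10) = 9,  x(11) = 2,  x(12) = 11,  x(13) = 0,  x(14) = 11,  x(15) = 11,  x(16) = 9,  x(17) = 7,  x(18) = 3,  x(19) = 10,  x(20) = 0,  x(21) = 10,  x(22) = 10,  x(23) = 7,  x(24) = 4,  x(25) = 11,  x(26) = 2,  x(27) = 0,  x(28) = 2,  x(29) = 2.
Since (x(28), x(29)) = (x(0), x(1)) = (2, 2) (two consecutive terms determine the rest), the sequence is periodic with period 28.
So x(8120) = x(0 + ((8120-0) mod 28)) = x(0) = 2.

2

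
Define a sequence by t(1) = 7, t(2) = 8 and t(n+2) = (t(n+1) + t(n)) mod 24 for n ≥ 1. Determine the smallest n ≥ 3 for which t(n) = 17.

12

Computing terms: t(1) = 7,  t(2) = 8,  t(3) = 15,  t(4) = 23,  t(5) = 14,  t(6) = 13,  t(7) = 3,  t(8) = 16,  t(9) = 19,  t(10) = 11,  t(11) = 6,  t(12) = 17,  t(13) = 23,  t(14) = 16,  t(15) = 15,  t(16) = 7,  t(17) = 22,  t(18) = 5,  t(19) = 3,  t(20) = 8,  t(21) = 11,  t(22) = 19,  t(23) = 6,  t(24) = 1,  t(25) = 7,  t(26) = 8.
The sequence repeats with period 24.
The value 17 first appears (with n ≥ 3) at t(12).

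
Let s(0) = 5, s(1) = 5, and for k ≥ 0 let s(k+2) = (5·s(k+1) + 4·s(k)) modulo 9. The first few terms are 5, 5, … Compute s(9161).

We have s(0) = 5; s(1) = 5; s(2) = 0; s(3) = 2; s(4) = 1; s(5) = 4; s(6) = 6; s(7) = 1; s(8) = 2; s(9) = 5; s(10) = 6; s(11) = 5; s(12) = 4; s(13) = 4; s(14) = 0; s(15) = 7; s(16) = 8; s(17) = 5; s(18) = 3; s(19) = 8; s(20) = 7; s(21) = 4; s(22) = 3; s(23) = 4; s(24) = 5; s(25) = 5.
Since (s(24), s(25)) = (s(0), s(1)) = (5, 5) (two consecutive terms determine the rest), the sequence is periodic with period 24.
(9161 - 0) mod 24 = 17, so s(9161) = s(17) = 5.

5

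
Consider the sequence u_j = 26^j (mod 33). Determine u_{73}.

u_0 = 1, u_1 = 26, u_2 = 16, u_3 = 20, u_4 = 25, u_5 = 23, u_6 = 4, u_7 = 5, u_8 = 31, u_9 = 14, u_{10} = 1.
Since u_{10} = u_0 = 1, the sequence is periodic with period 10.
(73 - 0) mod 10 = 3, so u_{73} = u_3 = 20.

20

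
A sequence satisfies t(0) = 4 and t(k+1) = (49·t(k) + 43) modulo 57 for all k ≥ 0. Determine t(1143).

Listing terms: t(0) = 4; t(1) = 11; t(2) = 12; t(3) = 4.
Since t(3) = t(0) = 4, the sequence is periodic with period 3.
(1143 - 0) mod 3 = 0, so t(1143) = t(0) = 4.

4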